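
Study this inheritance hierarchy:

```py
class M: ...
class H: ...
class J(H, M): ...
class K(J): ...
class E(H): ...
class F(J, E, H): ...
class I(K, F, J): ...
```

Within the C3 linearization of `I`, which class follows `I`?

K

L[I] = I + merge(L[K], L[F], L[J], [K F J])
  take K:  [K J H M object] + [F J E H M object] + [J H M object] + [K F J]
  take F:  [J H M object] + [F J E H M object] + [J H M object] + [F J]
  take J:  [J H M object] + [J E H M object] + [J H M object] + [J]
  take E:  [H M object] + [E H M object] + [H M object]
  take H:  [H M object] + [H M object] + [H M object]
  take M:  [M object] + [M object] + [M object]
  take object:  [object] + [object] + [object]
MRO: I K F J E H M object
I is at position 0; next is K.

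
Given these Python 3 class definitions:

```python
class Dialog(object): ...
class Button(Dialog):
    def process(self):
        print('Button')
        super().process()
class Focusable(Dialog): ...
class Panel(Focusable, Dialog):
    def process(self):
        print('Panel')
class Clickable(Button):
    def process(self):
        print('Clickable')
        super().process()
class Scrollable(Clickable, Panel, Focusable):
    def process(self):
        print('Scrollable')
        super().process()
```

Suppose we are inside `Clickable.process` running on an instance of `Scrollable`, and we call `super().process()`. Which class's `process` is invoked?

L[Scrollable] = Scrollable + merge(L[Clickable], L[Panel], L[Focusable], [Clickable Panel Focusable])
  take Clickable:  [Clickable Button Dialog object] + [Panel Focusable Dialog object] + [Focusable Dialog object] + [Clickable Panel Focusable]
  take Button:  [Button Dialog object] + [Panel Focusable Dialog object] + [Focusable Dialog object] + [Panel Focusable]
  take Panel:  [Dialog object] + [Panel Focusable Dialog object] + [Focusable Dialog object] + [Panel Focusable]
  take Focusable:  [Dialog object] + [Focusable Dialog object] + [Focusable Dialog object] + [Focusable]
  take Dialog:  [Dialog object] + [Dialog object] + [Dialog object]
  take object:  [object] + [object] + [object]
MRO: Scrollable Clickable Button Panel Focusable Dialog object
super() in Clickable.process on a Scrollable instance goes to the class after Clickable in Scrollable's MRO: Button.

Button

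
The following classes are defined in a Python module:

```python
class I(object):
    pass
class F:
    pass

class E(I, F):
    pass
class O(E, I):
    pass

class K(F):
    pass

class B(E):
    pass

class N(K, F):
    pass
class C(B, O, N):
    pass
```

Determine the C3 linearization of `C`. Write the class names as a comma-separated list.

C, B, O, E, I, N, K, F, object

L[C] = C + merge(L[B], L[O], L[N], [B O N])
  take B:  [B E I F object] + [O E I F object] + [N K F object] + [B O N]
  take O:  [E I F object] + [O E I F object] + [N K F object] + [O N]
  take E:  [E I F object] + [E I F object] + [N K F object] + [N]
  take I:  [I F object] + [I F object] + [N K F object] + [N]
  take N:  [F object] + [F object] + [N K F object] + [N]
  take K:  [F object] + [F object] + [K F object]
  take F:  [F object] + [F object] + [F object]
  take object:  [object] + [object] + [object]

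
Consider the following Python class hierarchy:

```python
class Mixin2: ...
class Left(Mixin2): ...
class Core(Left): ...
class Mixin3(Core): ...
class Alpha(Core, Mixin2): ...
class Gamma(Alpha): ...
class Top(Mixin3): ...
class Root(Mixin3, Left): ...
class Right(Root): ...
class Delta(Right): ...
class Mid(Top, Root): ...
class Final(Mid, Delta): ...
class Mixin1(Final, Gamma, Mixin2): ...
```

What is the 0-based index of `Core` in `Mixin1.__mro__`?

L[Mixin1] = Mixin1 + merge(L[Final], L[Gamma], L[Mixin2], [Final Gamma Mixin2])
  take Final:  [Final Mid Top Delta Right Root Mixin3 Core Left Mixin2 object] + [Gamma Alpha Core Left Mixin2 object] + [Mixin2 object] + [Final Gamma Mixin2]
  take Mid:  [Mid Top Delta Right Root Mixin3 Core Left Mixin2 object] + [Gamma Alpha Core Left Mixin2 object] + [Mixin2 object] + [Gamma Mixin2]
  take Top:  [Top Delta Right Root Mixin3 Core Left Mixin2 object] + [Gamma Alpha Core Left Mixin2 object] + [Mixin2 object] + [Gamma Mixin2]
  take Delta:  [Delta Right Root Mixin3 Core Left Mixin2 object] + [Gamma Alpha Core Left Mixin2 object] + [Mixin2 object] + [Gamma Mixin2]
  take Right:  [Right Root Mixin3 Core Left Mixin2 object] + [Gamma Alpha Core Left Mixin2 object] + [Mixin2 object] + [Gamma Mixin2]
  take Root:  [Root Mixin3 Core Left Mixin2 object] + [Gamma Alpha Core Left Mixin2 object] + [Mixin2 object] + [Gamma Mixin2]
  take Mixin3:  [Mixin3 Core Left Mixin2 object] + [Gamma Alpha Core Left Mixin2 object] + [Mixin2 object] + [Gamma Mixin2]
  take Gamma:  [Core Left Mixin2 object] + [Gamma Alpha Core Left Mixin2 object] + [Mixin2 object] + [Gamma Mixin2]
  take Alpha:  [Core Left Mixin2 object] + [Alpha Core Left Mixin2 object] + [Mixin2 object] + [Mixin2]
  take Core:  [Core Left Mixin2 object] + [Core Left Mixin2 object] + [Mixin2 object] + [Mixin2]
  take Left:  [Left Mixin2 object] + [Left Mixin2 object] + [Mixin2 object] + [Mixin2]
  take Mixin2:  [Mixin2 object] + [Mixin2 object] + [Mixin2 object] + [Mixin2]
  take object:  [object] + [object] + [object]
MRO: Mixin1 Final Mid Top Delta Right Root Mixin3 Gamma Alpha Core Left Mixin2 object
Core sits at index 10.

10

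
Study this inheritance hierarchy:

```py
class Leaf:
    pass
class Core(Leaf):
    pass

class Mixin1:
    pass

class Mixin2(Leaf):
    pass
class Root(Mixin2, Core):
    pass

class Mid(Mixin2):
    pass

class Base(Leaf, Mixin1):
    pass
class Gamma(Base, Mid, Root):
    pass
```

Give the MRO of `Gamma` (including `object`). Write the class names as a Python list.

L[Gamma] = Gamma + merge(L[Base], L[Mid], L[Root], [Base Mid Root])
  take Base:  [Base Leaf Mixin1 object] + [Mid Mixin2 Leaf object] + [Root Mixin2 Core Leaf object] + [Base Mid Root]
  take Mid:  [Leaf Mixin1 object] + [Mid Mixin2 Leaf object] + [Root Mixin2 Core Leaf object] + [Mid Root]
  take Root:  [Leaf Mixin1 object] + [Mixin2 Leaf object] + [Root Mixin2 Core Leaf object] + [Root]
  take Mixin2:  [Leaf Mixin1 object] + [Mixin2 Leaf object] + [Mixin2 Core Leaf object]
  take Core:  [Leaf Mixin1 object] + [Leaf object] + [Core Leaf object]
  take Leaf:  [Leaf Mixin1 object] + [Leaf object] + [Leaf object]
  take Mixin1:  [Mixin1 object] + [object] + [object]
  take object:  [object] + [object] + [object]

[Gamma, Base, Mid, Root, Mixin2, Core, Leaf, Mixin1, object]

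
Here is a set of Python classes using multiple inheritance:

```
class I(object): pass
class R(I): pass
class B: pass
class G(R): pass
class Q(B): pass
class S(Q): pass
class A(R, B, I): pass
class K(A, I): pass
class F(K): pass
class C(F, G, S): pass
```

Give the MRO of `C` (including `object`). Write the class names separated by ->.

C -> F -> K -> A -> G -> R -> S -> Q -> B -> I -> object

L[C] = C + merge(L[F], L[G], L[S], [F G S])
  take F:  [F K A R B I object] + [G R I object] + [S Q B object] + [F G S]
  take K:  [K A R B I object] + [G R I object] + [S Q B object] + [G S]
  take A:  [A R B I object] + [G R I object] + [S Q B object] + [G S]
  take G:  [R B I object] + [G R I object] + [S Q B object] + [G S]
  take R:  [R B I object] + [R I object] + [S Q B object] + [S]
  take S:  [B I object] + [I object] + [S Q B object] + [S]
  take Q:  [B I object] + [I object] + [Q B object]
  take B:  [B I object] + [I object] + [B object]
  take I:  [I object] + [I object] + [object]
  take object:  [object] + [object] + [object]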